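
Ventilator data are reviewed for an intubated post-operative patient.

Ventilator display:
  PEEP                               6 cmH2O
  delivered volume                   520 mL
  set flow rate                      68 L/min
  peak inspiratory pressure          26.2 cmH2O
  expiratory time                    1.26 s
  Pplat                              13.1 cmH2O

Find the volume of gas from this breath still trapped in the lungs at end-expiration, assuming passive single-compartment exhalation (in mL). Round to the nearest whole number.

117

Flow: 68 L/min ÷ 60 = 1.1333 L/s.
R = (PIP − Pplat)/V̇ = (26.2 − 13.1) / 1.1333 = 13.1/1.1333 = 11.559 cmH2O·s/L.
C = Vt/(Pplat − PEEP) = 520.0 / (13.1 − 6) = 520.0/7.1 = 73.239 mL/cmH2O.
τ = R × C = 11.559 × 0.07324 L/cmH2O = 0.8466 s.
Fraction remaining = e^(−Te/τ) = e^(−1.26/0.8466) = 0.2258.
Trapped volume = 520.0 × 0.2258 = 117.42 mL.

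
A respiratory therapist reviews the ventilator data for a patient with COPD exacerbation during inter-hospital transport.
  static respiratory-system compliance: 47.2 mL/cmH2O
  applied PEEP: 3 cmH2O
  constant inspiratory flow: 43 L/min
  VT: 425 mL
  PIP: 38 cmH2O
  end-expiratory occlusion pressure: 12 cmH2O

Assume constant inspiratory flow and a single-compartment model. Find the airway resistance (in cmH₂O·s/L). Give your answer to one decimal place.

Flow: 43 L/min ÷ 60 = 0.7167 L/s.
Total PEEP = 12 cmH2O (set 3 + intrinsic 9); this is the baseline alveolar pressure.
Equation of motion (constant flow): PIP = Vt/C + R·V̇ + PEEP.
R·V̇ = PIP − Vt/C − PEEP = 38 − 425/47.2 − 12 = 38 − 9.004 − 12 = 16.996 cmH2O.
R = 16.996 / 0.7167 = 23.714 cmH2O·s/L.

23.7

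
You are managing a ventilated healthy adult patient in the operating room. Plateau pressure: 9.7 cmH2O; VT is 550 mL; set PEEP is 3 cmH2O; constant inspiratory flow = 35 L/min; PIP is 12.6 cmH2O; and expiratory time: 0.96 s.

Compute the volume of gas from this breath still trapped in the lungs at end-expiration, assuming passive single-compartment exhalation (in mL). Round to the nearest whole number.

Flow: 35 L/min ÷ 60 = 0.5833 L/s.
R = (PIP − Pplat)/V̇ = (12.6 − 9.7) / 0.5833 = 2.9/0.5833 = 4.972 cmH2O·s/L.
C = Vt/(Pplat − PEEP) = 550.0 / (9.7 − 3) = 550.0/6.7 = 82.09 mL/cmH2O.
τ = R × C = 4.972 × 0.08209 L/cmH2O = 0.4082 s.
Fraction remaining = e^(−Te/τ) = e^(−0.96/0.4082) = 0.0952.
Trapped volume = 550.0 × 0.0952 = 52.36 mL.

52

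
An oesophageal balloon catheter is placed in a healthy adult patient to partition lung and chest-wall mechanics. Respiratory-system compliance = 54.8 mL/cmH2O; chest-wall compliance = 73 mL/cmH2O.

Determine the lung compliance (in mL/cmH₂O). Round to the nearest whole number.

220

1/CL = 1/Crs − 1/Ccw.
1/CL = 1/54.8 − 1/73 = 0.00455.
CL = 219.78 mL/cmH2O.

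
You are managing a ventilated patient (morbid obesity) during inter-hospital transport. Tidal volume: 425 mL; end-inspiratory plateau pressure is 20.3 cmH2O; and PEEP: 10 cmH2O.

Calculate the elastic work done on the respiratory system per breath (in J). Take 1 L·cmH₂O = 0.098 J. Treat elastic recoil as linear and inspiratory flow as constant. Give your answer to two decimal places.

Elastic work ≈ ½ × (Pplat − PEEP) × Vt = 0.5 × (20.3 − 10) × 0.425 L = 0.5 × 10.3 × 0.425 = 2.189 L·cmH2O.
× 0.098 J/(L·cmH2O) → 0.2145 J.

0.21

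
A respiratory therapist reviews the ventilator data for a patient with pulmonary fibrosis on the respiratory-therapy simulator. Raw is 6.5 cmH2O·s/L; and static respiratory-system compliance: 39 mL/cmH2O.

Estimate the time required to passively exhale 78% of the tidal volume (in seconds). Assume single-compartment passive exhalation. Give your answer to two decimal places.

0.38

τ = R × C = 6.5 × 39 mL/cmH2O = 6.5 × 0.039 L/cmH2O = 0.2535 s.
Exhaled fraction f = 1 − e^(−t/τ) → t = −τ·ln(1 − f) = −0.2535·ln(0.22) = 0.3838 s.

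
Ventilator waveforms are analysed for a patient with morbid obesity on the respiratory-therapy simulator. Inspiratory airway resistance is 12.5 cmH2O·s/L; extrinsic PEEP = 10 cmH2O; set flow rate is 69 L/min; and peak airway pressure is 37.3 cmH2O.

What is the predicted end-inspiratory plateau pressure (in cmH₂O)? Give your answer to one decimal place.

22.9

Flow: 69 L/min ÷ 60 = 1.15 L/s.
Pplat = PIP − Raw × flow = 37.3 − 12.5 × 1.15 = 37.3 − 14.375 = 22.925 cmH2O.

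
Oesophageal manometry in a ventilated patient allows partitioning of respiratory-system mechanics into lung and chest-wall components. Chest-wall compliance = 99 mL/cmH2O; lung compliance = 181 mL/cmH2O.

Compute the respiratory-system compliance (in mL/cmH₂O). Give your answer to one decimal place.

Lung and chest wall are elastances in series: 1/Crs = 1/CL + 1/Ccw.
1/Crs = 1/181 + 1/99 = 0.01563.
Crs = 63.98 mL/cmH2O.

64.0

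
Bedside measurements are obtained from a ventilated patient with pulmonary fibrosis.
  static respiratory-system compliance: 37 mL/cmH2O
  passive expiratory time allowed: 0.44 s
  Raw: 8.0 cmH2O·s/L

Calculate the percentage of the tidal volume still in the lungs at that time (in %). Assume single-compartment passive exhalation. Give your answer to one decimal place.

22.6

τ = R × C = 8.0 × 37 mL/cmH2O = 8.0 × 0.037 L/cmH2O = 0.296 s.
Passive exhalation: V(t)/V₀ = e^(−t/τ) = e^(−0.44/0.296) = 0.2262.
Fraction remaining = 0.2262 → 22.62%.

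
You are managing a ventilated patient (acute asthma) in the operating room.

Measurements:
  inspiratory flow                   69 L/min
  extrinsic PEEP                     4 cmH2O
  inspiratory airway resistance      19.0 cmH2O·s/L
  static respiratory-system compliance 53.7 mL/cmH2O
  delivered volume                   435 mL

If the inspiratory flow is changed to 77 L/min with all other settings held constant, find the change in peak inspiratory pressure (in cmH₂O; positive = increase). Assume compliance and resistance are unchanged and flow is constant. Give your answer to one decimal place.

Flow: 69 L/min ÷ 60 = 1.15 L/s.
New flow: 77 L/min ÷ 60 = 1.2833 L/s.
PIP = Vt/C + R·V̇ + PEEP (constant-flow equation of motion).
Only the resistive term changes: ΔPIP = R × ΔV̇ = 19.0 × (1.2833 − 1.15) = 19.0 × 0.1333 = 2.533 cmH2O.

2.5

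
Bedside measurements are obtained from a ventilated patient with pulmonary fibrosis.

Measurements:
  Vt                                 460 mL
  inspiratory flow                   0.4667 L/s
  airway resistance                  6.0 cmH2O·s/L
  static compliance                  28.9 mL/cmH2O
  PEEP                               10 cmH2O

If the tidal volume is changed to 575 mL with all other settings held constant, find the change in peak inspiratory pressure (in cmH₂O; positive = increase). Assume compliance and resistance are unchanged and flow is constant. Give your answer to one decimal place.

4.0

PIP = Vt/C + R·V̇ + PEEP (constant-flow equation of motion).
Only the elastic term changes: ΔPIP = ΔVt / C = (575 − 460) / 28.9 = 3.979 cmH2O.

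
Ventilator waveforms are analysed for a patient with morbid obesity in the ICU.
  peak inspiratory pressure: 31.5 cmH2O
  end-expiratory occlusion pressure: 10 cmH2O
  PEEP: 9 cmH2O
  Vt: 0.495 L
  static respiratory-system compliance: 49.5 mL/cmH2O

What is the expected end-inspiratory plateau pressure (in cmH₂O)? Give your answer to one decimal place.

End-expiratory occlusion gives total PEEP = 10 cmH2O (intrinsic PEEP = 10 − 9 = 1). Use total PEEP for the elastic gradient.
Pplat = PEEPtotal + Vt / Cstat = 10 + 495 / 49.5 = 10 + 10.0 = 20.0 cmH2O.

20.0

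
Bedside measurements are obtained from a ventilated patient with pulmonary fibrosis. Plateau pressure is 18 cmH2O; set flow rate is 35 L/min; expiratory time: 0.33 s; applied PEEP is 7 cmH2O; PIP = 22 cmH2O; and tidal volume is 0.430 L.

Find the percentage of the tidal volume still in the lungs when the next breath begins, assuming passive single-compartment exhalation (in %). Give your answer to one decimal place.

Flow: 35 L/min ÷ 60 = 0.5833 L/s.
R = (PIP − Pplat)/V̇ = (22 − 18) / 0.5833 = 4.0/0.5833 = 6.858 cmH2O·s/L.
C = Vt/(Pplat − PEEP) = 430.0 / (18 − 7) = 430.0/11.0 = 39.091 mL/cmH2O.
τ = R × C = 6.858 × 0.03909 L/cmH2O = 0.2681 s.
Fraction remaining at end-expiration = e^(−Te/τ) = e^(−0.33/0.2681) = 0.292 → 29.2%.

29.2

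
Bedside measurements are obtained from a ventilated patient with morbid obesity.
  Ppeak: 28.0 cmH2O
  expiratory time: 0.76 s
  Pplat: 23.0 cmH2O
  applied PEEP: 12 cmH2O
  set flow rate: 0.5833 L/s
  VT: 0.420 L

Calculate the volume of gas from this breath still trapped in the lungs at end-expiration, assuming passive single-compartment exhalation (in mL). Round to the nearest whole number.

R = (PIP − Pplat)/V̇ = (28.0 − 23.0) / 0.5833 = 5.0/0.5833 = 8.572 cmH2O·s/L.
C = Vt/(Pplat − PEEP) = 420.0 / (23.0 − 12) = 420.0/11.0 = 38.182 mL/cmH2O.
τ = R × C = 8.572 × 0.03818 L/cmH2O = 0.3273 s.
Fraction remaining = e^(−Te/τ) = e^(−0.76/0.3273) = 0.09807.
Trapped volume = 420.0 × 0.09807 = 41.189 mL.

41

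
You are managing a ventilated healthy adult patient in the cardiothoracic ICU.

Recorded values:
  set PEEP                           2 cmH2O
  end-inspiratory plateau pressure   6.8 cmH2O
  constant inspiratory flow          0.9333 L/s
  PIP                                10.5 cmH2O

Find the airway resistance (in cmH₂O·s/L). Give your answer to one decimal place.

Raw = (PIP − Pplat) / flow = (10.5 − 6.8) / 0.9333 = 3.7 / 0.9333 = 3.964 cmH2O·s/L.

4.0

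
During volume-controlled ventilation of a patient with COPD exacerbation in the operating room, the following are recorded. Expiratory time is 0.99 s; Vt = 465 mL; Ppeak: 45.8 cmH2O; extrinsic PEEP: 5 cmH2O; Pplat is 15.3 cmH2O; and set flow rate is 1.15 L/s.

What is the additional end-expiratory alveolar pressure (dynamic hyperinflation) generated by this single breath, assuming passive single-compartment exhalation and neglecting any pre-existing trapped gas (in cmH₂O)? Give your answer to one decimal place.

4.5

R = (PIP − Pplat)/V̇ = (45.8 − 15.3) / 1.15 = 30.5/1.15 = 26.522 cmH2O·s/L.
C = Vt/(Pplat − PEEP) = 465.0 / (15.3 − 5) = 465.0/10.3 = 45.146 mL/cmH2O.
τ = R × C = 26.522 × 0.04515 L/cmH2O = 1.197 s.
Fraction remaining = e^(−Te/τ) = e^(−0.99/1.197) = 0.4373; trapped volume = 465.0 × 0.4373 = 203.34 mL.
Additional alveolar pressure from trapping ≈ V_trapped / C = 203.34 / 45.146 = 4.504 cmH2O.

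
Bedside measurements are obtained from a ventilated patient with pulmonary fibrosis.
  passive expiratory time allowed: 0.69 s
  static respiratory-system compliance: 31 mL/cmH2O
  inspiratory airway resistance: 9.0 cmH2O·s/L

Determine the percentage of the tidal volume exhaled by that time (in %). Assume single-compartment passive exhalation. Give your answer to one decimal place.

τ = R × C = 9.0 × 31 mL/cmH2O = 9.0 × 0.031 L/cmH2O = 0.279 s.
Passive exhalation: V(t)/V₀ = e^(−t/τ) = e^(−0.69/0.279) = 0.08432.
Fraction exhaled = 1 − 0.08432 = 0.9157 → 91.57%.

91.6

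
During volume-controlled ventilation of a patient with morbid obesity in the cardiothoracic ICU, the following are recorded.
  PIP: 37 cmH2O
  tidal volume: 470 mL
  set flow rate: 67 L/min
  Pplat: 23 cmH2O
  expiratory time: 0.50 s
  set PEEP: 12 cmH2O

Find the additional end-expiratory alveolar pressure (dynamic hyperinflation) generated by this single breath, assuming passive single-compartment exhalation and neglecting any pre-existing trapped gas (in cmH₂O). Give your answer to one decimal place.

Flow: 67 L/min ÷ 60 = 1.1167 L/s.
R = (PIP − Pplat)/V̇ = (37 − 23) / 1.1167 = 14.0/1.1167 = 12.537 cmH2O·s/L.
C = Vt/(Pplat − PEEP) = 470.0 / (23 − 12) = 470.0/11.0 = 42.727 mL/cmH2O.
τ = R × C = 12.537 × 0.04273 L/cmH2O = 0.5357 s.
Fraction remaining = e^(−Te/τ) = e^(−0.50/0.5357) = 0.3932; trapped volume = 470.0 × 0.3932 = 184.8 mL.
Additional alveolar pressure from trapping ≈ V_trapped / C = 184.8 / 42.727 = 4.325 cmH2O.

4.3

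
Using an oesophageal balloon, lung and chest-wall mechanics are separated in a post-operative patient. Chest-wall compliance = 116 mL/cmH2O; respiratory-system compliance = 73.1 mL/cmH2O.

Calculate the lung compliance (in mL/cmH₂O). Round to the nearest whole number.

1/CL = 1/Crs − 1/Ccw.
1/CL = 1/73.1 − 1/116 = 0.005059.
CL = 197.67 mL/cmH2O.

198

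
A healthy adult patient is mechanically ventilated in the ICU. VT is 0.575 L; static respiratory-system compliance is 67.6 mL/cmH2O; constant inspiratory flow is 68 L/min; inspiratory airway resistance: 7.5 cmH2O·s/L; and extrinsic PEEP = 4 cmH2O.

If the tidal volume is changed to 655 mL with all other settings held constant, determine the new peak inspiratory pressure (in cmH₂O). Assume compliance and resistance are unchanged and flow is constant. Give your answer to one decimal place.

22.2

Flow: 68 L/min ÷ 60 = 1.1333 L/s.
PIP = Vt/C + R·V̇ + PEEP (constant-flow equation of motion).
Only the elastic term changes: ΔPIP = ΔVt / C = (655 − 575) / 67.6 = 1.183 cmH2O.
Original PIP = 575/67.6 + 7.5×1.1333 + 4 = 21.006 cmH2O; new PIP = 21.006 + (1.183) = 22.189 cmH2O.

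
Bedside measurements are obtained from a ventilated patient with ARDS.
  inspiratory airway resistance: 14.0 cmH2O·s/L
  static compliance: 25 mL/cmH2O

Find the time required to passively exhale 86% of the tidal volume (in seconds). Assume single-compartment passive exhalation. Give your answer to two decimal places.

τ = R × C = 14.0 × 25 mL/cmH2O = 14.0 × 0.025 L/cmH2O = 0.35 s.
Exhaled fraction f = 1 − e^(−t/τ) → t = −τ·ln(1 − f) = −0.35·ln(0.14) = 0.6881 s.

0.69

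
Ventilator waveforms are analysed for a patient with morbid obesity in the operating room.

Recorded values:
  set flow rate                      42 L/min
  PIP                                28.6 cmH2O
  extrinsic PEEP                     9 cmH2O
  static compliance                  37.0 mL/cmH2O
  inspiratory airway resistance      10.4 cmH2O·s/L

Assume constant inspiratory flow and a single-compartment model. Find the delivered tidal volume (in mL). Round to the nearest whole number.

456

Flow: 42 L/min ÷ 60 = 0.7 L/s.
Equation of motion (constant flow): PIP = Vt/C + R·V̇ + PEEP.
Vt/C = PIP − R·V̇ − PEEP = 28.6 − 7.28 − 9 = 12.32 cmH2O.
Vt = C × 12.32 = 37.0 × 12.32 = 455.84 mL.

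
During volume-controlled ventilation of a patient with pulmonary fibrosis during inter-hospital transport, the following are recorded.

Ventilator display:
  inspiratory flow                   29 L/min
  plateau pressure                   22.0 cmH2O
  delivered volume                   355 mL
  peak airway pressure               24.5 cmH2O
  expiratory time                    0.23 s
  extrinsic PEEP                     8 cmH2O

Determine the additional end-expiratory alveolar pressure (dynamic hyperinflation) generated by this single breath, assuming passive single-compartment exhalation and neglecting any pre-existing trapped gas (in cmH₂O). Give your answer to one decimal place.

2.4

Flow: 29 L/min ÷ 60 = 0.4833 L/s.
R = (PIP − Pplat)/V̇ = (24.5 − 22.0) / 0.4833 = 2.5/0.4833 = 5.173 cmH2O·s/L.
C = Vt/(Pplat − PEEP) = 355.0 / (22.0 − 8) = 355.0/14.0 = 25.357 mL/cmH2O.
τ = R × C = 5.173 × 0.02536 L/cmH2O = 0.1312 s.
Fraction remaining = e^(−Te/τ) = e^(−0.23/0.1312) = 0.1732; trapped volume = 355.0 × 0.1732 = 61.486 mL.
Additional alveolar pressure from trapping ≈ V_trapped / C = 61.486 / 25.357 = 2.425 cmH2O.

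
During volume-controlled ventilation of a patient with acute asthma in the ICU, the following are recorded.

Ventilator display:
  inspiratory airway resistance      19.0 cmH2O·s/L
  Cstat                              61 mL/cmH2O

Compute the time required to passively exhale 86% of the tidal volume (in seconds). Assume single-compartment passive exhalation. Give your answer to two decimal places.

τ = R × C = 19.0 × 61 mL/cmH2O = 19.0 × 0.061 L/cmH2O = 1.159 s.
Exhaled fraction f = 1 − e^(−t/τ) → t = −τ·ln(1 − f) = −1.159·ln(0.14) = 2.279 s.

2.28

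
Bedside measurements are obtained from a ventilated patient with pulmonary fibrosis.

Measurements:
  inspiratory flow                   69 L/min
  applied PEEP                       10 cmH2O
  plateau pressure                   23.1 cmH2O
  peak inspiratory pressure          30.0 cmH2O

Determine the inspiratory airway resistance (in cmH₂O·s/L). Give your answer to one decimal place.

Flow: 69 L/min ÷ 60 = 1.15 L/s.
Raw = (PIP − Pplat) / flow = (30.0 − 23.1) / 1.15 = 6.9 / 1.15 = 6.0 cmH2O·s/L.

6.0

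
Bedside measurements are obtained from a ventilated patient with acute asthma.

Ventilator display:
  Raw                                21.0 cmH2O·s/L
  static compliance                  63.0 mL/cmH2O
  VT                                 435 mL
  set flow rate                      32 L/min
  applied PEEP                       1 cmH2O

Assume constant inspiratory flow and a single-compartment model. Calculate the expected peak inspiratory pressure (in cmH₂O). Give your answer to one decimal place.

Flow: 32 L/min ÷ 60 = 0.5333 L/s.
Equation of motion (constant flow): PIP = Vt/C + R·V̇ + PEEP.
PIP = 435/63.0 + 21.0×0.5333 + 1 = 6.905 + 11.199 + 1 = 19.104 cmH2O.

19.1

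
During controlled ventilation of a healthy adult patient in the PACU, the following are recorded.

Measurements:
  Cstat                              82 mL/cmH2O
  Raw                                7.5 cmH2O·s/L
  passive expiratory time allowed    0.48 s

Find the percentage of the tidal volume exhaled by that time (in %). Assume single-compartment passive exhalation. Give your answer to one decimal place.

τ = R × C = 7.5 × 82 mL/cmH2O = 7.5 × 0.082 L/cmH2O = 0.615 s.
Passive exhalation: V(t)/V₀ = e^(−t/τ) = e^(−0.48/0.615) = 0.4582.
Fraction exhaled = 1 − 0.4582 = 0.5418 → 54.18%.

54.2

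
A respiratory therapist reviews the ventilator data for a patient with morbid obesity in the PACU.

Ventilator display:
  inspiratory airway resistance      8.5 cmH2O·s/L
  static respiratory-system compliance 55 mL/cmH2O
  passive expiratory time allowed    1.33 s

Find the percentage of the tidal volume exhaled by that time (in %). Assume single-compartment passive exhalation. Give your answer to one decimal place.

τ = R × C = 8.5 × 55 mL/cmH2O = 8.5 × 0.055 L/cmH2O = 0.4675 s.
Passive exhalation: V(t)/V₀ = e^(−t/τ) = e^(−1.33/0.4675) = 0.05814.
Fraction exhaled = 1 − 0.05814 = 0.9419 → 94.19%.

94.2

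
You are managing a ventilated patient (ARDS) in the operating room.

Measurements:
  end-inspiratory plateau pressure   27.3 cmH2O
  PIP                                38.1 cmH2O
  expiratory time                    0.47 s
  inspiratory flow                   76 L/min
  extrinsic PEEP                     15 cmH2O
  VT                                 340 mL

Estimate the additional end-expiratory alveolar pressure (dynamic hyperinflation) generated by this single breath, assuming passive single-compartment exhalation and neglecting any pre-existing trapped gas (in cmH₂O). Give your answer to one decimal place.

1.7

Flow: 76 L/min ÷ 60 = 1.2667 L/s.
R = (PIP − Pplat)/V̇ = (38.1 − 27.3) / 1.2667 = 10.8/1.2667 = 8.526 cmH2O·s/L.
C = Vt/(Pplat − PEEP) = 340.0 / (27.3 − 15) = 340.0/12.3 = 27.642 mL/cmH2O.
τ = R × C = 8.526 × 0.02764 L/cmH2O = 0.2357 s.
Fraction remaining = e^(−Te/τ) = e^(−0.47/0.2357) = 0.1361; trapped volume = 340.0 × 0.1361 = 46.274 mL.
Additional alveolar pressure from trapping ≈ V_trapped / C = 46.274 / 27.642 = 1.674 cmH2O.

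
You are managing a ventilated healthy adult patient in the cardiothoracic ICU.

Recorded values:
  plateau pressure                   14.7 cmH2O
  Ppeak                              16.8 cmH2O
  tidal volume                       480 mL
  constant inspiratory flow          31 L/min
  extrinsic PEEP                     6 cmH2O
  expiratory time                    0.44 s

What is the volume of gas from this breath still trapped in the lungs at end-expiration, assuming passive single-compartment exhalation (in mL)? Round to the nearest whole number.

67

Flow: 31 L/min ÷ 60 = 0.5167 L/s.
R = (PIP − Pplat)/V̇ = (16.8 − 14.7) / 0.5167 = 2.1/0.5167 = 4.064 cmH2O·s/L.
C = Vt/(Pplat − PEEP) = 480.0 / (14.7 − 6) = 480.0/8.7 = 55.172 mL/cmH2O.
τ = R × C = 4.064 × 0.05517 L/cmH2O = 0.2242 s.
Fraction remaining = e^(−Te/τ) = e^(−0.44/0.2242) = 0.1405.
Trapped volume = 480.0 × 0.1405 = 67.44 mL.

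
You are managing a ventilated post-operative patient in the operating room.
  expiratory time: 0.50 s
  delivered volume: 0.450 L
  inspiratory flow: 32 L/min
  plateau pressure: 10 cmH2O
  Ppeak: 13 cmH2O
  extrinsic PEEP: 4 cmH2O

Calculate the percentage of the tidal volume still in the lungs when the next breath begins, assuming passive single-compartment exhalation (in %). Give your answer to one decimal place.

30.6

Flow: 32 L/min ÷ 60 = 0.5333 L/s.
R = (PIP − Pplat)/V̇ = (13 − 10) / 0.5333 = 3.0/0.5333 = 5.625 cmH2O·s/L.
C = Vt/(Pplat − PEEP) = 450.0 / (10 − 4) = 450.0/6.0 = 75.0 mL/cmH2O.
τ = R × C = 5.625 × 0.075 L/cmH2O = 0.4219 s.
Fraction remaining at end-expiration = e^(−Te/τ) = e^(−0.50/0.4219) = 0.3057 → 30.57%.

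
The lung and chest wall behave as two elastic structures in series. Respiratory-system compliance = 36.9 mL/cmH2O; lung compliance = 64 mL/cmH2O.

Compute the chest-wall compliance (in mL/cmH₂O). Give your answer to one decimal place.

87.1

1/Ccw = 1/Crs − 1/CL.
1/Ccw = 1/36.9 − 1/64 = 0.01148.
Ccw = 87.108 mL/cmH2O.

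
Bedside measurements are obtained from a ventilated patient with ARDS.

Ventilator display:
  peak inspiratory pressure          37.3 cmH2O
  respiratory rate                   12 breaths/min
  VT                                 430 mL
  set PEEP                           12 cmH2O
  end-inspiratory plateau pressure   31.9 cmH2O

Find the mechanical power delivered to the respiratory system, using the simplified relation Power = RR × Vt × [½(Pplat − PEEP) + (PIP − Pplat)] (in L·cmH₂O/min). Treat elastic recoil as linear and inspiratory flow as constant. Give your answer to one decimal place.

79.2

Per-breath work = Vt × [½(Pplat−PEEP) + (PIP−Pplat)] = 0.430 × [0.5×19.9 + 5.4] = 0.430 × 15.35 = 6.601 L·cmH2O.
Power = 12 × 6.601 = 79.212 L·cmH2O/min.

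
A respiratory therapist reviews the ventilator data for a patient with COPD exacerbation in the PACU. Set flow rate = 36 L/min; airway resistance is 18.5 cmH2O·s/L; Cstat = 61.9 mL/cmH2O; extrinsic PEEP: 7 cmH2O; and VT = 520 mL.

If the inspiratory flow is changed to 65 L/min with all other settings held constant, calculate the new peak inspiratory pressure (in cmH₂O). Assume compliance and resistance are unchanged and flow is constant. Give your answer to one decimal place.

35.4

Flow: 36 L/min ÷ 60 = 0.6 L/s.
New flow: 65 L/min ÷ 60 = 1.0833 L/s.
PIP = Vt/C + R·V̇ + PEEP (constant-flow equation of motion).
Only the resistive term changes: ΔPIP = R × ΔV̇ = 18.5 × (1.0833 − 0.6) = 18.5 × 0.4833 = 8.941 cmH2O.
Original PIP = 520/61.9 + 18.5×0.6 + 7 = 26.501 cmH2O; new PIP = 26.501 + (8.941) = 35.442 cmH2O.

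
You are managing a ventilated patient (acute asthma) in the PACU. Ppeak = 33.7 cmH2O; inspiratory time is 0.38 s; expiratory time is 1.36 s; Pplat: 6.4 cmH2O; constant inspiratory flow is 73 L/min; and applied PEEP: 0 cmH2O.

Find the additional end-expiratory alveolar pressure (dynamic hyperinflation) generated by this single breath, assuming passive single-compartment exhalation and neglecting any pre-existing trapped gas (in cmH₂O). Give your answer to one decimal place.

2.8

Flow: 73 L/min ÷ 60 = 1.2167 L/s.
Vt = flow × Ti = 1.2167 L/s × 0.38 s × 1000 mL/L = 462.35 mL.
R = (PIP − Pplat)/V̇ = (33.7 − 6.4) / 1.2167 = 27.3/1.2167 = 22.438 cmH2O·s/L.
C = Vt/(Pplat − PEEP) = 462.35 / (6.4 − 0) = 462.35/6.4 = 72.242 mL/cmH2O.
τ = R × C = 22.438 × 0.07224 L/cmH2O = 1.621 s.
Fraction remaining = e^(−Te/τ) = e^(−1.36/1.621) = 0.4321; trapped volume = 462.35 × 0.4321 = 199.78 mL.
Additional alveolar pressure from trapping ≈ V_trapped / C = 199.78 / 72.242 = 2.765 cmH2O.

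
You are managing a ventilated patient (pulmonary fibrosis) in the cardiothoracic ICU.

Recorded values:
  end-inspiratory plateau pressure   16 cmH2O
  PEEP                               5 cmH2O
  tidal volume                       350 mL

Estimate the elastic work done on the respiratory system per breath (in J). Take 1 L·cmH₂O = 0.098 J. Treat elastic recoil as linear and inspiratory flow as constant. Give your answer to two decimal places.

0.19

Elastic work ≈ ½ × (Pplat − PEEP) × Vt = 0.5 × (16 − 5) × 0.350 L = 0.5 × 11.0 × 0.350 = 1.925 L·cmH2O.
× 0.098 J/(L·cmH2O) → 0.1887 J.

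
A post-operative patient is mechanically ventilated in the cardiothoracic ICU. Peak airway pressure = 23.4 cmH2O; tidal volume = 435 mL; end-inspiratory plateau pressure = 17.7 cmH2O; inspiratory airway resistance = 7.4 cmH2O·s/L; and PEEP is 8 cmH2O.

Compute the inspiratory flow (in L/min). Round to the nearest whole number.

46

flow = (PIP − Pplat) / Raw = (23.4 − 17.7) / 7.4 = 0.7703 L/s × 60 = 46.218 L/min.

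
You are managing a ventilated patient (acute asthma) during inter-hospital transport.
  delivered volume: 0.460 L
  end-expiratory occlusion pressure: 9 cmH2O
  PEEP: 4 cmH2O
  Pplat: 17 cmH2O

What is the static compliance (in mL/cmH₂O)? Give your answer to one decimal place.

End-expiratory occlusion gives total PEEP = 9 cmH2O (intrinsic PEEP = 9 − 4 = 5). Use total PEEP for the elastic gradient.
Cstat = Vt / (Pplat − PEEPtotal) = 460 / (17 − 9) = 460 / 8.0 = 57.5 mL/cmH2O.

57.5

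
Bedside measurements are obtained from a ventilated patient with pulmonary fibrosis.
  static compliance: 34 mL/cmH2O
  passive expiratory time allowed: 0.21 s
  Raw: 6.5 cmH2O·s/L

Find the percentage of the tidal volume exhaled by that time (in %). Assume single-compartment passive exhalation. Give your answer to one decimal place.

τ = R × C = 6.5 × 34 mL/cmH2O = 6.5 × 0.034 L/cmH2O = 0.221 s.
Passive exhalation: V(t)/V₀ = e^(−t/τ) = e^(−0.21/0.221) = 0.3867.
Fraction exhaled = 1 − 0.3867 = 0.6133 → 61.33%.

61.3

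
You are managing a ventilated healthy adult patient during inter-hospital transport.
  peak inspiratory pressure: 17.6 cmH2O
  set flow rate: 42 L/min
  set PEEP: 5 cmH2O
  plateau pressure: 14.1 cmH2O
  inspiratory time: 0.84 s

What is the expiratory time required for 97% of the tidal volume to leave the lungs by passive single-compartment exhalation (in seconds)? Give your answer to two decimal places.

Flow: 42 L/min ÷ 60 = 0.7 L/s.
Vt = flow × Ti = 0.7 L/s × 0.84 s × 1000 mL/L = 588.0 mL.
R = (PIP − Pplat)/V̇ = (17.6 − 14.1) / 0.7 = 3.5/0.7 = 5.0 cmH2O·s/L.
C = Vt/(Pplat − PEEP) = 588.0 / (14.1 − 5) = 588.0/9.1 = 64.615 mL/cmH2O.
τ = R × C = 5.0 × 0.06462 L/cmH2O = 0.3231 s.
t = −τ·ln(1 − 0.97) = −0.3231·ln(0.03) = 1.133 s.

1.13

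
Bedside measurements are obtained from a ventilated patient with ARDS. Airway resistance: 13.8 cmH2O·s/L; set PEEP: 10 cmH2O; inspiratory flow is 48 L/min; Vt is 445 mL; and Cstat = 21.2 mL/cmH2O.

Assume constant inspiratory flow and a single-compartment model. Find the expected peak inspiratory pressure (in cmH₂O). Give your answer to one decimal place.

42.0

Flow: 48 L/min ÷ 60 = 0.8 L/s.
Equation of motion (constant flow): PIP = Vt/C + R·V̇ + PEEP.
PIP = 445/21.2 + 13.8×0.8 + 10 = 20.991 + 11.04 + 10 = 42.031 cmH2O.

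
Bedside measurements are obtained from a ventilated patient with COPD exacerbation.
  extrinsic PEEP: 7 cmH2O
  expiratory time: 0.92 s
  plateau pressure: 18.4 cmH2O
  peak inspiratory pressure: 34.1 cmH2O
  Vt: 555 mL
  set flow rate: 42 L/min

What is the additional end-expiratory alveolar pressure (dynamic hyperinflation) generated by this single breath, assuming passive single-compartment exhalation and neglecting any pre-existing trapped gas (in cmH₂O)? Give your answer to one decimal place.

Flow: 42 L/min ÷ 60 = 0.7 L/s.
R = (PIP − Pplat)/V̇ = (34.1 − 18.4) / 0.7 = 15.7/0.7 = 22.429 cmH2O·s/L.
C = Vt/(Pplat − PEEP) = 555.0 / (18.4 − 7) = 555.0/11.4 = 48.684 mL/cmH2O.
τ = R × C = 22.429 × 0.04868 L/cmH2O = 1.092 s.
Fraction remaining = e^(−Te/τ) = e^(−0.92/1.092) = 0.4306; trapped volume = 555.0 × 0.4306 = 238.98 mL.
Additional alveolar pressure from trapping ≈ V_trapped / C = 238.98 / 48.684 = 4.909 cmH2O.

4.9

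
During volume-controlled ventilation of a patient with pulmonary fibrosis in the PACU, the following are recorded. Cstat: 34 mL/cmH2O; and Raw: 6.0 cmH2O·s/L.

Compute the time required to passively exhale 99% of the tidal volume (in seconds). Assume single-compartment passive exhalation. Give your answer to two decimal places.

τ = R × C = 6.0 × 34 mL/cmH2O = 6.0 × 0.034 L/cmH2O = 0.204 s.
Exhaled fraction f = 1 − e^(−t/τ) → t = −τ·ln(1 − f) = −0.204·ln(0.01) = 0.9395 s.

0.94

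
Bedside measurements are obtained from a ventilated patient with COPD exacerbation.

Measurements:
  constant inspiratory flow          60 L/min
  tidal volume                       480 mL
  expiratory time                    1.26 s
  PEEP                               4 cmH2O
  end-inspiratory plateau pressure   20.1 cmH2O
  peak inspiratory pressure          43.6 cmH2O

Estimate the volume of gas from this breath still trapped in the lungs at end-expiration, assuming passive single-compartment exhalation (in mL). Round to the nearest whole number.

79

Flow: 60 L/min ÷ 60 = 1 L/s.
R = (PIP − Pplat)/V̇ = (43.6 − 20.1) / 1 = 23.5/1 = 23.5 cmH2O·s/L.
C = Vt/(Pplat − PEEP) = 480.0 / (20.1 − 4) = 480.0/16.1 = 29.814 mL/cmH2O.
τ = R × C = 23.5 × 0.02981 L/cmH2O = 0.7005 s.
Fraction remaining = e^(−Te/τ) = e^(−1.26/0.7005) = 0.1655.
Trapped volume = 480.0 × 0.1655 = 79.44 mL.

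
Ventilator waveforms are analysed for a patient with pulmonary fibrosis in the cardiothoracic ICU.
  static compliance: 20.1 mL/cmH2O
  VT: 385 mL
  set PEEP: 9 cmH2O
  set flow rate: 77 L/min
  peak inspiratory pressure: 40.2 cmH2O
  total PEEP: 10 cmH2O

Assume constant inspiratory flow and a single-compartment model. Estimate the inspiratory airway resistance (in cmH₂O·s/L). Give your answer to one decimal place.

8.6

Flow: 77 L/min ÷ 60 = 1.2833 L/s.
Total PEEP = 10 cmH2O (set 9 + intrinsic 1); this is the baseline alveolar pressure.
Equation of motion (constant flow): PIP = Vt/C + R·V̇ + PEEP.
R·V̇ = PIP − Vt/C − PEEP = 40.2 − 385/20.1 − 10 = 40.2 − 19.154 − 10 = 11.046 cmH2O.
R = 11.046 / 1.2833 = 8.607 cmH2O·s/L.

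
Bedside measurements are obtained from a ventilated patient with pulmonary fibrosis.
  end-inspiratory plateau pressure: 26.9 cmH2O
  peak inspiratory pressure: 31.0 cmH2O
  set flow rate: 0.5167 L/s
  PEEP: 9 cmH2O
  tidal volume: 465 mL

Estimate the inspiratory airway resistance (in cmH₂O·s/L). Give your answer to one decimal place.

7.9

Raw = (PIP − Pplat) / flow = (31.0 − 26.9) / 0.5167 = 4.1 / 0.5167 = 7.935 cmH2O·s/L.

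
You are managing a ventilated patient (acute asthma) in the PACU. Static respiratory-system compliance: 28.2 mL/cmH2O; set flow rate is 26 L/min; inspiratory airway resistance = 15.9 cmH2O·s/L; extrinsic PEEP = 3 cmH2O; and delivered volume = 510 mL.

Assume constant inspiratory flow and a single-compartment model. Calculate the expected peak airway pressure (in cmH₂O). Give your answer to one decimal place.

Flow: 26 L/min ÷ 60 = 0.4333 L/s.
Equation of motion (constant flow): PIP = Vt/C + R·V̇ + PEEP.
PIP = 510/28.2 + 15.9×0.4333 + 3 = 18.085 + 6.889 + 3 = 27.974 cmH2O.

28.0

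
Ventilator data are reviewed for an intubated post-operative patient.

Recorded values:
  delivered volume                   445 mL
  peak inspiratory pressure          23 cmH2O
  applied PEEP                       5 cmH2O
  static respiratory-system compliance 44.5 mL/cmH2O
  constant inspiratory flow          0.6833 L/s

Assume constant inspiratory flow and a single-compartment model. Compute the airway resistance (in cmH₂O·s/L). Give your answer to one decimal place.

Equation of motion (constant flow): PIP = Vt/C + R·V̇ + PEEP.
R·V̇ = PIP − Vt/C − PEEP = 23 − 445/44.5 − 5 = 23 − 10.0 − 5 = 8.0 cmH2O.
R = 8.0 / 0.6833 = 11.708 cmH2O·s/L.

11.7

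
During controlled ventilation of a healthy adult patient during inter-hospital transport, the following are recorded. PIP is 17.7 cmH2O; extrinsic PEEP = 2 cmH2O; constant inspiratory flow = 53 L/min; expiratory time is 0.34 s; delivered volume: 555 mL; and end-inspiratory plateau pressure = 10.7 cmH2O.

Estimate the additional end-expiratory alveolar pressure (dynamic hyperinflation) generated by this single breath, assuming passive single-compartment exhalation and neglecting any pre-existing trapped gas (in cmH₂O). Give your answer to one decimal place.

4.4

Flow: 53 L/min ÷ 60 = 0.8833 L/s.
R = (PIP − Pplat)/V̇ = (17.7 − 10.7) / 0.8833 = 7.0/0.8833 = 7.925 cmH2O·s/L.
C = Vt/(Pplat − PEEP) = 555.0 / (10.7 − 2) = 555.0/8.7 = 63.793 mL/cmH2O.
τ = R × C = 7.925 × 0.06379 L/cmH2O = 0.5055 s.
Fraction remaining = e^(−Te/τ) = e^(−0.34/0.5055) = 0.5104; trapped volume = 555.0 × 0.5104 = 283.27 mL.
Additional alveolar pressure from trapping ≈ V_trapped / C = 283.27 / 63.793 = 4.44 cmH2O.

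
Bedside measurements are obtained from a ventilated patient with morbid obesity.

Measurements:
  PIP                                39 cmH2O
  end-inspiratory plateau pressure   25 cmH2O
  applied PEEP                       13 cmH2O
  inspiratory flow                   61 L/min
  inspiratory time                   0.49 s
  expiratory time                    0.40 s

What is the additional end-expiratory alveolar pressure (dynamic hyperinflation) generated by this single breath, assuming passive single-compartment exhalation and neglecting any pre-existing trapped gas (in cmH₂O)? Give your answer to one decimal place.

6.0

Flow: 61 L/min ÷ 60 = 1.0167 L/s.
Vt = flow × Ti = 1.0167 L/s × 0.49 s × 1000 mL/L = 498.18 mL.
R = (PIP − Pplat)/V̇ = (39 − 25) / 1.0167 = 14.0/1.0167 = 13.77 cmH2O·s/L.
C = Vt/(Pplat − PEEP) = 498.18 / (25 − 13) = 498.18/12.0 = 41.515 mL/cmH2O.
τ = R × C = 13.77 × 0.04152 L/cmH2O = 0.5717 s.
Fraction remaining = e^(−Te/τ) = e^(−0.40/0.5717) = 0.4968; trapped volume = 498.18 × 0.4968 = 247.5 mL.
Additional alveolar pressure from trapping ≈ V_trapped / C = 247.5 / 41.515 = 5.962 cmH2O.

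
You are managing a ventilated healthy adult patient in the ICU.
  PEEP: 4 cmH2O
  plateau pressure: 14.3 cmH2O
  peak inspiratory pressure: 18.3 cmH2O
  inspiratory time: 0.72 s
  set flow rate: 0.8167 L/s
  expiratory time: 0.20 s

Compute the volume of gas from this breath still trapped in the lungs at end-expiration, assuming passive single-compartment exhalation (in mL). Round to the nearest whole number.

288

Vt = flow × Ti = 0.8167 L/s × 0.72 s × 1000 mL/L = 588.02 mL.
R = (PIP − Pplat)/V̇ = (18.3 − 14.3) / 0.8167 = 4.0/0.8167 = 4.898 cmH2O·s/L.
C = Vt/(Pplat − PEEP) = 588.02 / (14.3 − 4) = 588.02/10.3 = 57.089 mL/cmH2O.
τ = R × C = 4.898 × 0.05709 L/cmH2O = 0.2796 s.
Fraction remaining = e^(−Te/τ) = e^(−0.20/0.2796) = 0.489.
Trapped volume = 588.02 × 0.489 = 287.54 mL.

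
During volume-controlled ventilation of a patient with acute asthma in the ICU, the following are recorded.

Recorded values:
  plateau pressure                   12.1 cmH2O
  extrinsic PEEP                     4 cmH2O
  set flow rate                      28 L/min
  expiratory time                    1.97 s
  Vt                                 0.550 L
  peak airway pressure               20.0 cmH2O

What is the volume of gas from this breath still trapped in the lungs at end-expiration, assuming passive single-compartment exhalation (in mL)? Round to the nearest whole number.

Flow: 28 L/min ÷ 60 = 0.4667 L/s.
R = (PIP − Pplat)/V̇ = (20.0 − 12.1) / 0.4667 = 7.9/0.4667 = 16.927 cmH2O·s/L.
C = Vt/(Pplat − PEEP) = 550.0 / (12.1 − 4) = 550.0/8.1 = 67.901 mL/cmH2O.
τ = R × C = 16.927 × 0.0679 L/cmH2O = 1.149 s.
Fraction remaining = e^(−Te/τ) = e^(−1.97/1.149) = 0.18.
Trapped volume = 550.0 × 0.18 = 99.0 mL.

99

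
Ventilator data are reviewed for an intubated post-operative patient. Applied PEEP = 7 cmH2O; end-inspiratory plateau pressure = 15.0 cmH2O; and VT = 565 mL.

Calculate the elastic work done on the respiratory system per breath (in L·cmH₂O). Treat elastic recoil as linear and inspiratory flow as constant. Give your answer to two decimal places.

Elastic work ≈ ½ × (Pplat − PEEP) × Vt = 0.5 × (15.0 − 7) × 0.565 L = 0.5 × 8.0 × 0.565 = 2.26 L·cmH2O.

2.26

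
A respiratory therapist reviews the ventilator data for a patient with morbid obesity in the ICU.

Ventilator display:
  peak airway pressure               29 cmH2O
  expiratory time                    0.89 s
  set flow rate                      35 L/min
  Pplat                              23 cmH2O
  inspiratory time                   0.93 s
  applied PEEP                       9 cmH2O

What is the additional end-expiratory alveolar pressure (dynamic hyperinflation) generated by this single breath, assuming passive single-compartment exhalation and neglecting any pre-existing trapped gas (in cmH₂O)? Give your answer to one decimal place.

Flow: 35 L/min ÷ 60 = 0.5833 L/s.
Vt = flow × Ti = 0.5833 L/s × 0.93 s × 1000 mL/L = 542.47 mL.
R = (PIP − Pplat)/V̇ = (29 − 23) / 0.5833 = 6.0/0.5833 = 10.286 cmH2O·s/L.
C = Vt/(Pplat − PEEP) = 542.47 / (23 − 9) = 542.47/14.0 = 38.748 mL/cmH2O.
τ = R × C = 10.286 × 0.03875 L/cmH2O = 0.3986 s.
Fraction remaining = e^(−Te/τ) = e^(−0.89/0.3986) = 0.1072; trapped volume = 542.47 × 0.1072 = 58.153 mL.
Additional alveolar pressure from trapping ≈ V_trapped / C = 58.153 / 38.748 = 1.501 cmH2O.

1.5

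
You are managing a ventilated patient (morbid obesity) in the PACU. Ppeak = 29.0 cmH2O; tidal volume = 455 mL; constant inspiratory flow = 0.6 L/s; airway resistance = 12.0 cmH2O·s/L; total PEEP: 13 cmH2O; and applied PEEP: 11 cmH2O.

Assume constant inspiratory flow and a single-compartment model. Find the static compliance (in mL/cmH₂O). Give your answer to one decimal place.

51.7

Total PEEP = 13 cmH2O (set 11 + intrinsic 2); this is the baseline alveolar pressure.
Equation of motion (constant flow): PIP = Vt/C + R·V̇ + PEEP.
Vt/C = PIP − R·V̇ − PEEP = 29.0 − 12.0×0.6 − 13 = 29.0 − 7.2 − 13 = 8.8 cmH2O.
C = Vt / 8.8 = 455 / 8.8 = 51.705 mL/cmH2O.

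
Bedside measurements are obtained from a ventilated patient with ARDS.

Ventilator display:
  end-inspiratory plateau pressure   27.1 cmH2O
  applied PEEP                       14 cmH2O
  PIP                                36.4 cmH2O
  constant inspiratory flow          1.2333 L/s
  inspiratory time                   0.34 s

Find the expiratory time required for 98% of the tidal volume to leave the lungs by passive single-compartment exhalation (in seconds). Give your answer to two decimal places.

0.94

Vt = flow × Ti = 1.2333 L/s × 0.34 s × 1000 mL/L = 419.32 mL.
R = (PIP − Pplat)/V̇ = (36.4 − 27.1) / 1.2333 = 9.3/1.2333 = 7.541 cmH2O·s/L.
C = Vt/(Pplat − PEEP) = 419.32 / (27.1 − 14) = 419.32/13.1 = 32.009 mL/cmH2O.
τ = R × C = 7.541 × 0.03201 L/cmH2O = 0.2414 s.
t = −τ·ln(1 − 0.98) = −0.2414·ln(0.02) = 0.9444 s.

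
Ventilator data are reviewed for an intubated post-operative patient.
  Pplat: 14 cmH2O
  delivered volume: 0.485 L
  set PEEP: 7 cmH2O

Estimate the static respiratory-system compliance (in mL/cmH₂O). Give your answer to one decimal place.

Cstat = Vt / (Pplat − PEEP) = 485 / (14 − 7) = 485 / 7.0 = 69.286 mL/cmH2O.

69.3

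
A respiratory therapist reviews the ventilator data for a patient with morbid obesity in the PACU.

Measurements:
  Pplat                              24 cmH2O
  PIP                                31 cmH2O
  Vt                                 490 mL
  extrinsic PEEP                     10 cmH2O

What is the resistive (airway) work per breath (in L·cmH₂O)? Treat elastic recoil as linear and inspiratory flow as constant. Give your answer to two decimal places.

With constant inspiratory flow the resistive pressure is constant at PIP − Pplat = 31 − 24 = 7.0 cmH2O, so resistive work = 7.0 × 0.490 = 3.43 L·cmH2O.

3.43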